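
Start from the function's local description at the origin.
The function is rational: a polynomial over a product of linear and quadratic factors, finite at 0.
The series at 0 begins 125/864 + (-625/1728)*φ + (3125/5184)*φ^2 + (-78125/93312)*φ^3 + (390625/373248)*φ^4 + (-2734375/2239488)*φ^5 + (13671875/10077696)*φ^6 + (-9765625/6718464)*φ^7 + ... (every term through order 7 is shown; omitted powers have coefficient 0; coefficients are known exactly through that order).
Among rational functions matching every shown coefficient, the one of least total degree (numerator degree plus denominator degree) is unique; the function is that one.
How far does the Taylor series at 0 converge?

No rational of total degree below 3 reproduces all 8 coefficients; solving the [0/3] Pade equations on them gives f(φ) = 1/(4*(φ + 6/5)**3), whose expansion matches every shown term.
Denominator factor (φ + 6/5)^3: pole of order 3 at -6/5, modulus 6/5.
The radius of convergence is the smallest modulus among the singular points: 6/5.

The radius of convergence is 6/5.


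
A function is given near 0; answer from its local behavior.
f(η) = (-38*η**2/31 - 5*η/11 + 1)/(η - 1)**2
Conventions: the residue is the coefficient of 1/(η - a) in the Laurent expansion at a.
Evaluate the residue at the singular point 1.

The residue is -991/341.

At the order-2 pole 1 set g(η) = (η - (1))^2*f(η) = -38*η**2/31 - 5*η/11 + 1.
Order-2 pole: residue = g'(a); g'(1) = -991/341, so the residue is -991/341.


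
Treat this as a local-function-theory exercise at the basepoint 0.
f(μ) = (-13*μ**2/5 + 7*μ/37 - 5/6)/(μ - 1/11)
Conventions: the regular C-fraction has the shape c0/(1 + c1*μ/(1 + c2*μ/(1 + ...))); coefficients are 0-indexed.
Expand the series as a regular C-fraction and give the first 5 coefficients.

The regular C-fraction coefficients are [55/6, -1993/185, -190488/368705, 2002180297/316368820, -958633/158740].

Taylor coefficients (expand at 0): a_0 = 55/6, a_1 = 21923/222, a_2 = 1237511/1110, a_3 = 13612621/1110, a_4 = 149738831/1110.
c0 = a_0 = 55/6. Peel one level at a time: if S = 1 + c*μ/S' with S'(0) = 1, then c is the μ-coefficient of S and S' = c*μ/(S - 1).
S_1 = c0/f = 1 + (-1993/185)*μ + (-190488/34225)*μ^2 + ...; c1 = -1993/185.
S_2 = c1*μ/(S_1 - 1) = 1 + (-190488/368705)*μ + (324677886/99301225)*μ^2 + ...; c2 = -190488/368705.
S_3 = c2*μ/(S_2 - 1) = 1 + (2002180297/316368820)*μ + (963048722857/25198387600)*μ^2 + ...; c3 = 2002180297/316368820.
S_4 = c3*μ/(S_3 - 1) = 1 + (-958633/158740)*μ + ...; c4 = -958633/158740.


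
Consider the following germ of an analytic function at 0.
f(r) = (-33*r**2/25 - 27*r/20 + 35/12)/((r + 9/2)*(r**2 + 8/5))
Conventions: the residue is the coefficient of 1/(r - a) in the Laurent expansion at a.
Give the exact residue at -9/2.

The residue is -10643/13110.

At the order-1 pole -9/2 set g(r) = (r - (-9/2))*f(r) = (-33*r**2/25 - 27*r/20 + 35/12)/(r**2 + 8/5).
Simple pole: residue = g(a) at a = -9/2, which is -10643/13110.


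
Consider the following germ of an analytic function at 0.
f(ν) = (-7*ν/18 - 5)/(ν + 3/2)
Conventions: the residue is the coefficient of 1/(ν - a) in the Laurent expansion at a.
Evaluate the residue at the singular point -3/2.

The residue is -53/12.

At the order-1 pole -3/2 set g(ν) = (ν - (-3/2))*f(ν) = -7*ν/18 - 5.
Simple pole: residue = g(a) at a = -3/2, which is -53/12.


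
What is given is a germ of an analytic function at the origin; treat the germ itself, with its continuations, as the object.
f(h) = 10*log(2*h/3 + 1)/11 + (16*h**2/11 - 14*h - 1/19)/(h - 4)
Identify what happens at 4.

The point is a pole of order 1.

The denominator factor h - 4 vanishes at 4 and appears to the power 1; the numerator there equals -6851/209, nonzero, and no other factor vanishes.
The branch terms are analytic at this point.
Hence a pole whose order is the multiplicity, 1.


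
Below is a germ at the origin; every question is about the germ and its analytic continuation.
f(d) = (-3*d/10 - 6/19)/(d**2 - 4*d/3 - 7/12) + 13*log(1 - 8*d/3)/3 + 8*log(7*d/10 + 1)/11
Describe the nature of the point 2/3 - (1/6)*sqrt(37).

The point is a pole of order 1.

The denominator factor d**2 - 4*d/3 - 7/12 vanishes at 2/3 - (1/6)*sqrt(37) and appears to the power 1; the numerator there equals -49/95 + (1/20)*sqrt(37), nonzero, and no other factor vanishes.
The branch terms are analytic at this point.
Hence a pole whose order is the multiplicity, 1.


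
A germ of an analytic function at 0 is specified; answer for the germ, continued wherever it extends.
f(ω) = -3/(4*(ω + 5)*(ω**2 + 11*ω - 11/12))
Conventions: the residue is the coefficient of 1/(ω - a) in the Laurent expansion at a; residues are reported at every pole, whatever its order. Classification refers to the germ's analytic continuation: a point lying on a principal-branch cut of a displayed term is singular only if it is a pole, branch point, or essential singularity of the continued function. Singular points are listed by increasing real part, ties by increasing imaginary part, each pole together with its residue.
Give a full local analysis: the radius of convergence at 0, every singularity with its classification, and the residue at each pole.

Radius of convergence at 0: -11/2 + (1/6)*sqrt(1122).
At -11/2 - (1/6)*sqrt(1122): a pole of order 1; residue -9/742 + (9/277508)*sqrt(1122).
At -5: a pole of order 1; residue 9/371.
At -11/2 + (1/6)*sqrt(1122): a pole of order 1; residue -9/742 - (9/277508)*sqrt(1122).

Denominator factor (ω**2 + 11*ω - 11/12): discriminant 374/3, real irrational roots -11/2 + (1/6)*sqrt(1122) and -11/2 - (1/6)*sqrt(1122); poles of order 1, moduli -11/2 + (1/6)*sqrt(1122) and 11/2 + (1/6)*sqrt(1122).
Denominator factor (ω + 5): pole of order 1 at -5, modulus 5.
The radius of convergence is the smallest modulus among the singular points: -11/2 + (1/6)*sqrt(1122).
The factor ω**2 + 11*ω - 11/12 splits as (ω - a)(ω - a') with a = -11/2 - (1/6)*sqrt(1122), a' = -11/2 + (1/6)*sqrt(1122). At the order-1 pole a set g(ω) = (ω - a)*f(ω) = [-3/(4*(ω + 5))] / (ω - a').
Simple pole: residue = g(a) at a = -11/2 - (1/6)*sqrt(1122), which is -9/742 + (9/277508)*sqrt(1122).
At the order-1 pole -5 set g(ω) = (ω - (-5))*f(ω) = -3/(4*(ω**2 + 11*ω - 11/12)).
Simple pole: residue = g(a) at a = -5, which is 9/371.
The factor ω**2 + 11*ω - 11/12 splits as (ω - a)(ω - a') with a = -11/2 + (1/6)*sqrt(1122), a' = -11/2 - (1/6)*sqrt(1122). At the order-1 pole a set g(ω) = (ω - a)*f(ω) = [-3/(4*(ω + 5))] / (ω - a').
Simple pole: residue = g(a) at a = -11/2 + (1/6)*sqrt(1122), which is -9/742 - (9/277508)*sqrt(1122).
List the singular points by increasing real part (a conjugate pair: the negative imaginary part first).


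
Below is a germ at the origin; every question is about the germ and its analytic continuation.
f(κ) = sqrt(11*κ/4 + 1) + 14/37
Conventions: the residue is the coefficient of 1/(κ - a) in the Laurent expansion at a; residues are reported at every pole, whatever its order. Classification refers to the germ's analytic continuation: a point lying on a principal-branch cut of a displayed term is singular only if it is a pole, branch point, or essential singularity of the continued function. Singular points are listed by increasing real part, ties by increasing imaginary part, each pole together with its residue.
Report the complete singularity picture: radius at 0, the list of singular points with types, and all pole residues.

Branch term (1)*sqrt(1 - κ/(-4/11)): its argument vanishes at κ = -4/11, a square-root branch point, modulus 4/11.
The radius of convergence is the smallest modulus among the singular points: 4/11.

Radius of convergence at 0: 4/11.
At -4/11: an algebraic (square-root) branch point.


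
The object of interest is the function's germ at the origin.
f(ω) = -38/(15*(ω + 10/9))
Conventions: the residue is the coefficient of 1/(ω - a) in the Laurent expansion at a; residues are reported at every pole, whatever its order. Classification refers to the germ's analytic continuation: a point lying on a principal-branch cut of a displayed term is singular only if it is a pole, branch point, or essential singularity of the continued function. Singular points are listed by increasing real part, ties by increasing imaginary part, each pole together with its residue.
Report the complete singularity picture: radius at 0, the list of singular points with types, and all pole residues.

Radius of convergence at 0: 10/9.
At -10/9: a pole of order 1; residue -38/15.

Denominator factor (ω + 10/9): pole of order 1 at -10/9, modulus 10/9.
The radius of convergence is the smallest modulus among the singular points: 10/9.
At the order-1 pole -10/9 set g(ω) = (ω - (-10/9))*f(ω) = -38/15.
Simple pole: residue = g(a) at a = -10/9, which is -38/15.


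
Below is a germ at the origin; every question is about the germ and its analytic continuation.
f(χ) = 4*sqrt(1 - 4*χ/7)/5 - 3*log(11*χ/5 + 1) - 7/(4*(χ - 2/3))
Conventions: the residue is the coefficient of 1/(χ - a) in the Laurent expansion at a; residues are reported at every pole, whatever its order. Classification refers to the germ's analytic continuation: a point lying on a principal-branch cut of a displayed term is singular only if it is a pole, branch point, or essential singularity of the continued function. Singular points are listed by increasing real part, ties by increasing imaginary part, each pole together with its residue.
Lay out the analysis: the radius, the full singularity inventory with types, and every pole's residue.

Radius of convergence at 0: 5/11.
At -5/11: a logarithmic branch point.
At 2/3: a pole of order 1; residue -7/4.
At 7/4: an algebraic (square-root) branch point.

Denominator factor (χ - 2/3): pole of order 1 at 2/3, modulus 2/3.
Branch term (4/5)*sqrt(1 - χ/(7/4)): its argument vanishes at χ = 7/4, a square-root branch point, modulus 7/4.
Branch term (-3)*log(1 - χ/(-5/11)): its argument vanishes at χ = -5/11, a logarithmic branch point, modulus 5/11.
The radius of convergence is the smallest modulus among the singular points: 5/11.
The branch terms are analytic at 2/3 and contribute nothing to the residue; only the rational part matters.
At the order-1 pole 2/3 set g(χ) = (χ - (2/3))*(rational part) = -7/4.
Simple pole: residue = g(a) at a = 2/3, which is -7/4.
List the singular points by increasing real part (a conjugate pair: the negative imaginary part first).


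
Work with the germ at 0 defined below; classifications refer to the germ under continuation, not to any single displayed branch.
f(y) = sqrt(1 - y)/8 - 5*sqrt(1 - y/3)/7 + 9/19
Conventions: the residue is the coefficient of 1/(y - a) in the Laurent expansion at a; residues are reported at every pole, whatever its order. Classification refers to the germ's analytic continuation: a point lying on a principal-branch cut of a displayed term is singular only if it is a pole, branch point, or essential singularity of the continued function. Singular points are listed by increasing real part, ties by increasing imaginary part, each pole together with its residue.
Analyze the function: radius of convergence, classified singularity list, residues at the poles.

Radius of convergence at 0: 1.
At 1: an algebraic (square-root) branch point.
At 3: an algebraic (square-root) branch point.

Branch term (1/8)*sqrt(1 - y/(1)): its argument vanishes at y = 1, a square-root branch point, modulus 1.
Branch term (-5/7)*sqrt(1 - y/(3)): its argument vanishes at y = 3, a square-root branch point, modulus 3.
The radius of convergence is the smallest modulus among the singular points: 1.
List the singular points by increasing real part (a conjugate pair: the negative imaginary part first).


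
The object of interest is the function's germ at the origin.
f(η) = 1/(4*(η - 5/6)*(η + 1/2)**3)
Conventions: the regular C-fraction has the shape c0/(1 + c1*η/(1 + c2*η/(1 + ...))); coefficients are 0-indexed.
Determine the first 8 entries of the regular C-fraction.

The regular C-fraction coefficients are [-12/5, 24/5, -1, 7/3, -34/21, -50/119, -567/425, 51/25].

Taylor coefficients (expand at 0): a_0 = -12/5, a_1 = 288/25, a_2 = -5472/125, a_3 = 87168/625, a_4 = -1276992/3125, a_5 = 17538048/15625, a_6 = -230771712/78125, a_7 = 2935369728/390625.
c0 = a_0 = -12/5. Peel one level at a time: if S = 1 + c*η/S' with S'(0) = 1, then c is the η-coefficient of S and S' = c*η/(S - 1).
S_1 = c0/f = 1 + (24/5)*η + (24/5)*η^2 + ...; c1 = 24/5.
S_2 = c1*η/(S_1 - 1) = 1 + (-1)*η + (7/3)*η^2 + ...; c2 = -1.
S_3 = c2*η/(S_2 - 1) = 1 + (7/3)*η + (34/9)*η^2 + ...; c3 = 7/3.
S_4 = c3*η/(S_3 - 1) = 1 + (-34/21)*η + (-100/147)*η^2 + ...; c4 = -34/21.
S_5 = c4*η/(S_4 - 1) = 1 + (-50/119)*η + (-162/289)*η^2 + ...; c5 = -50/119.
S_6 = c5*η/(S_5 - 1) = 1 + (-567/425)*η + (1701/625)*η^2 + ...; c6 = -567/425.
S_7 = c6*η/(S_6 - 1) = 1 + (51/25)*η + ...; c7 = 51/25.


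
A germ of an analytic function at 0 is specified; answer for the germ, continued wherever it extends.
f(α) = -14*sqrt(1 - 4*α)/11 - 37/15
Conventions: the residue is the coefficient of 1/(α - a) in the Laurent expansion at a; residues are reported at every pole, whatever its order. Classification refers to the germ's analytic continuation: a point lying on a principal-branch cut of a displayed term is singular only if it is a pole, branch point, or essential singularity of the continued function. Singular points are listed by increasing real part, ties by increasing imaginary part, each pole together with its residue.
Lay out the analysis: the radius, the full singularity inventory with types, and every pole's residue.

Radius of convergence at 0: 1/4.
At 1/4: an algebraic (square-root) branch point.

Branch term (-14/11)*sqrt(1 - α/(1/4)): its argument vanishes at α = 1/4, a square-root branch point, modulus 1/4.
The radius of convergence is the smallest modulus among the singular points: 1/4.


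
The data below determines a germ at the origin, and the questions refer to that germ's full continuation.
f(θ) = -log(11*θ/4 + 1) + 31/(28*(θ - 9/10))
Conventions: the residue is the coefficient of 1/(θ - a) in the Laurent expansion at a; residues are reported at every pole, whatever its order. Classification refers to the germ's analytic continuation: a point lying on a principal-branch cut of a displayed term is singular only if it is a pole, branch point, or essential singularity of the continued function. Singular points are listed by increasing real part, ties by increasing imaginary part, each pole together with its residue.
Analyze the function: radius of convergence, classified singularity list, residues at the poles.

Denominator factor (θ - 9/10): pole of order 1 at 9/10, modulus 9/10.
Branch term (-1)*log(1 - θ/(-4/11)): its argument vanishes at θ = -4/11, a logarithmic branch point, modulus 4/11.
The radius of convergence is the smallest modulus among the singular points: 4/11.
The branch term is analytic at 9/10 and contributes nothing to the residue; only the rational part matters.
At the order-1 pole 9/10 set g(θ) = (θ - (9/10))*(rational part) = 31/28.
Simple pole: residue = g(a) at a = 9/10, which is 31/28.
List the singular points by increasing real part (a conjugate pair: the negative imaginary part first).

Radius of convergence at 0: 4/11.
At -4/11: a logarithmic branch point.
At 9/10: a pole of order 1; residue 31/28.


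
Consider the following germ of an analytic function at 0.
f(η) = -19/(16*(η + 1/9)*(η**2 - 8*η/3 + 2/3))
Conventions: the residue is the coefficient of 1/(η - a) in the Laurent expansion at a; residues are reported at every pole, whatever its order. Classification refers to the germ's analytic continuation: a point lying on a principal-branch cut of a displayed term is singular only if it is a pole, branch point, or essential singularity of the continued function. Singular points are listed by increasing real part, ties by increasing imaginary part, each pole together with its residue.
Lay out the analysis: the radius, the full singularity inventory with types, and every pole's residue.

Radius of convergence at 0: 1/9.
At -1/9: a pole of order 1; residue -1539/1264.
At 4/3 - (1/3)*sqrt(10): a pole of order 1; residue 1539/2528 + (6669/25280)*sqrt(10).
At 4/3 + (1/3)*sqrt(10): a pole of order 1; residue 1539/2528 - (6669/25280)*sqrt(10).

Denominator factor (η**2 - 8*η/3 + 2/3): discriminant 40/9, real irrational roots 4/3 + (1/3)*sqrt(10) and 4/3 - (1/3)*sqrt(10); poles of order 1, moduli 4/3 + (1/3)*sqrt(10) and 4/3 - (1/3)*sqrt(10).
Denominator factor (η + 1/9): pole of order 1 at -1/9, modulus 1/9.
The radius of convergence is the smallest modulus among the singular points: 1/9.
At the order-1 pole -1/9 set g(η) = (η - (-1/9))*f(η) = -19/(16*(η**2 - 8*η/3 + 2/3)).
Simple pole: residue = g(a) at a = -1/9, which is -1539/1264.
The factor η**2 - 8*η/3 + 2/3 splits as (η - a)(η - a') with a = 4/3 - (1/3)*sqrt(10), a' = 4/3 + (1/3)*sqrt(10). At the order-1 pole a set g(η) = (η - a)*f(η) = [-19/(16*(η + 1/9))] / (η - a').
Simple pole: residue = g(a) at a = 4/3 - (1/3)*sqrt(10), which is 1539/2528 + (6669/25280)*sqrt(10).
The factor η**2 - 8*η/3 + 2/3 splits as (η - a)(η - a') with a = 4/3 + (1/3)*sqrt(10), a' = 4/3 - (1/3)*sqrt(10). At the order-1 pole a set g(η) = (η - a)*f(η) = [-19/(16*(η + 1/9))] / (η - a').
Simple pole: residue = g(a) at a = 4/3 + (1/3)*sqrt(10), which is 1539/2528 - (6669/25280)*sqrt(10).
List the singular points by increasing real part (a conjugate pair: the negative imaginary part first).


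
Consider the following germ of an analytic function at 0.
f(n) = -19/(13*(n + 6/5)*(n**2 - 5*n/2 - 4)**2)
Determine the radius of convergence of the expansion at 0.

Denominator factor (n**2 - 5*n/2 - 4)^2: discriminant 89/4, real irrational roots 5/4 + (1/4)*sqrt(89) and 5/4 - (1/4)*sqrt(89); poles of order 2, moduli 5/4 + (1/4)*sqrt(89) and -5/4 + (1/4)*sqrt(89).
Denominator factor (n + 6/5): pole of order 1 at -6/5, modulus 6/5.
The radius of convergence is the smallest modulus among the singular points: -5/4 + (1/4)*sqrt(89).

The radius of convergence is -5/4 + (1/4)*sqrt(89).


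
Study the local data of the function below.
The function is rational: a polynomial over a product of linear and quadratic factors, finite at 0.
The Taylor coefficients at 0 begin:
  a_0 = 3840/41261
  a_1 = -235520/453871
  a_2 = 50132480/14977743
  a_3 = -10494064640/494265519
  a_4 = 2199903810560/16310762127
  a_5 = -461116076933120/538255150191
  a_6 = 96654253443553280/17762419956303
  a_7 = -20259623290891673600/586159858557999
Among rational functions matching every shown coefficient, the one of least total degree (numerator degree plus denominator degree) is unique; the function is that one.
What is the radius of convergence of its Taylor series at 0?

No rational of total degree below 5 reproduces all 8 coefficients; solving the [0/5] Pade equations on them gives f(ρ) = -30/(31*(ρ - 11/4)**3*(ρ**2 + 10*ρ/3 + 1/2)), whose expansion matches every shown term.
Denominator factor (ρ**2 + 10*ρ/3 + 1/2): discriminant 82/9, real irrational roots -5/3 + (1/6)*sqrt(82) and -5/3 - (1/6)*sqrt(82); poles of order 1, moduli 5/3 - (1/6)*sqrt(82) and 5/3 + (1/6)*sqrt(82).
Denominator factor (ρ - 11/4)^3: pole of order 3 at 11/4, modulus 11/4.
The radius of convergence is the smallest modulus among the singular points: 5/3 - (1/6)*sqrt(82).

The radius of convergence is 5/3 - (1/6)*sqrt(82).


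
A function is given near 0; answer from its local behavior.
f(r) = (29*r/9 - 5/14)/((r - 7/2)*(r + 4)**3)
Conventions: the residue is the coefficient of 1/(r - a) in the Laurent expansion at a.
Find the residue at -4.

The residue is -5504/212625.

At the order-3 pole -4 set g(r) = (r - (-4))^3*f(r) = (29*r/9 - 5/14)/(r - 7/2).
Order-3 pole: residue = g''(a)/2; g''(-4) = -11008/212625, so the residue is -5504/212625.


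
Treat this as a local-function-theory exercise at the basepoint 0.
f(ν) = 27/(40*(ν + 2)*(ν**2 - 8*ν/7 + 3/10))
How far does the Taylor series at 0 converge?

Denominator factor (ν**2 - 8*ν/7 + 3/10): discriminant 26/245, real irrational roots 4/7 + (1/70)*sqrt(130) and 4/7 - (1/70)*sqrt(130); poles of order 1, moduli 4/7 + (1/70)*sqrt(130) and 4/7 - (1/70)*sqrt(130).
Denominator factor (ν + 2): pole of order 1 at -2, modulus 2.
The radius of convergence is the smallest modulus among the singular points: 4/7 - (1/70)*sqrt(130).

The radius of convergence is 4/7 - (1/70)*sqrt(130).


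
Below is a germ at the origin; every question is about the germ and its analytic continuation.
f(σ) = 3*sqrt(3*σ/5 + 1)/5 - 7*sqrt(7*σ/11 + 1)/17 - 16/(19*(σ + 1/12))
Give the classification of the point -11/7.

The point is an algebraic (square-root) branch point.

The term (-7/17)*sqrt(1 - σ/(-11/7)) has argument 1 - -11/7/(-11/7) = 0 at -11/7: a square-root (algebraic, two-sheeted) branch point; the remaining terms are analytic or single-valued there.


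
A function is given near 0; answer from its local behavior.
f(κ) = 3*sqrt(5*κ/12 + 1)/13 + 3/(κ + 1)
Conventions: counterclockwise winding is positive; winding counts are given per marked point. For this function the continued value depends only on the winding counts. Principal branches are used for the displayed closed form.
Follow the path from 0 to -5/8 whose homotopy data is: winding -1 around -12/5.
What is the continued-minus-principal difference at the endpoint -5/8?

The rational part is single-valued and drops out of the difference; each branch term changes only by its own monodromy.
(3/13)*sqrt(1 - κ/(-12/5)): winding -1 is odd, the square root flips sign, contributing -2*(3/13)*sqrt(1 - (-5/8)/(-12/5)) = -2*(3/13)*sqrt(71/96) = -(1/52)*sqrt(426).
Summing the contributions at κ = -5/8 gives -(1/52)*sqrt(426).

Continued minus principal equals -(1/52)*sqrt(426).


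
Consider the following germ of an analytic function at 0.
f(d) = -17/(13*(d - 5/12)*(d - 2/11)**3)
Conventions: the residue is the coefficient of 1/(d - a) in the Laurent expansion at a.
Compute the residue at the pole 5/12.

At the order-1 pole 5/12 set g(d) = (d - (5/12))*f(d) = -17/(13*(d - 2/11)**3).
Simple pole: residue = g(a) at a = 5/12, which is -39099456/387283.

The residue is -39099456/387283.


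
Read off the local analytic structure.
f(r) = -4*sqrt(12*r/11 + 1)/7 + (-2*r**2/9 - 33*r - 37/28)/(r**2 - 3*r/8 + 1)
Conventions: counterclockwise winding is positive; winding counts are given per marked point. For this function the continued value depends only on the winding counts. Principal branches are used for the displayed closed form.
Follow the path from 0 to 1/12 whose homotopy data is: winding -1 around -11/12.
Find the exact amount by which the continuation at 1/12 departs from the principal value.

The rational part is single-valued and drops out of the difference; each branch term changes only by its own monodromy.
(-4/7)*sqrt(1 - r/(-11/12)): winding -1 is odd, the square root flips sign, contributing -2*(-4/7)*sqrt(1 - (1/12)/(-11/12)) = -2*(-4/7)*sqrt(12/11) = (16/77)*sqrt(33).
Summing the contributions at r = 1/12 gives (16/77)*sqrt(33).

Continued minus principal equals (16/77)*sqrt(33).


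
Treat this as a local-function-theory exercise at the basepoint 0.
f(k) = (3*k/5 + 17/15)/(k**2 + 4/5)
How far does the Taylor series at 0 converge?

Denominator factor (k**2 + 4/5): discriminant -16/5, complex-conjugate roots ((2/5)*sqrt(5))*i and -((2/5)*sqrt(5))*i; poles of order 1, moduli (2/5)*sqrt(5) and (2/5)*sqrt(5).
The radius of convergence is the smallest modulus among the singular points: (2/5)*sqrt(5).

The radius of convergence is (2/5)*sqrt(5).


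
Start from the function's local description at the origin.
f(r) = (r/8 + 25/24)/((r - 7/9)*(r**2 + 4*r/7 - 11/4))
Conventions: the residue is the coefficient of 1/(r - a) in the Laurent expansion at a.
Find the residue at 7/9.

At the order-1 pole 7/9 set g(r) = (r - (7/9))*f(r) = (r/8 + 25/24)/(r**2 + 4*r/7 - 11/4).
Simple pole: residue = g(a) at a = 7/9, which is -369/551.

The residue is -369/551.


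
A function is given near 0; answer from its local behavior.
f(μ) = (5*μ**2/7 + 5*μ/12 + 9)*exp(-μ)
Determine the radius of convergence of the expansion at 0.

The radius of convergence is infinite.

The factor exp(-μ) is entire and contributes no finite singular point.
The polynomial part has no poles.
No finite singular points: the Taylor series at 0 converges everywhere.


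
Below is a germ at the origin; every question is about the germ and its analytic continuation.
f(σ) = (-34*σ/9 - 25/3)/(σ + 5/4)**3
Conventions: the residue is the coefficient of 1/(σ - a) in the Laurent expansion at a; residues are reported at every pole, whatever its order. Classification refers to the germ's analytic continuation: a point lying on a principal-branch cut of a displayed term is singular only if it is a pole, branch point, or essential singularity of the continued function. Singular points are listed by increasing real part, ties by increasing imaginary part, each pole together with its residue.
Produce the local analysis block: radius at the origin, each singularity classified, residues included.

Radius of convergence at 0: 5/4.
At -5/4: a pole of order 3; residue 0.

Denominator factor (σ + 5/4)^3: pole of order 3 at -5/4, modulus 5/4.
The radius of convergence is the smallest modulus among the singular points: 5/4.
At the order-3 pole -5/4 set g(σ) = (σ - (-5/4))^3*f(σ) = -34*σ/9 - 25/3.
Order-3 pole: residue = g''(a)/2; g''(-5/4) = 0, so the residue is 0.


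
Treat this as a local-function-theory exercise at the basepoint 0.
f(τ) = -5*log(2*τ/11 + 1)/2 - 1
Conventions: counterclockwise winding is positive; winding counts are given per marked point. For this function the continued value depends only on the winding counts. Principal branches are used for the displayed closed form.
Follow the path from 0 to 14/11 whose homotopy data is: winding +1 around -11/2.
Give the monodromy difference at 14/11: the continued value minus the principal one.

Continued minus principal equals -(5)*pi*i.

The rational part is single-valued and drops out of the difference; each branch term changes only by its own monodromy.
(-5/2)*log(1 - τ/(-11/2)): each positive loop around -11/2 adds 2*pi*i to the log, so winding +1 contributes (-5/2)*(1)*2*pi*i = -(5)*pi*i.
Summing the contributions at τ = 14/11 gives -(5)*pi*i.


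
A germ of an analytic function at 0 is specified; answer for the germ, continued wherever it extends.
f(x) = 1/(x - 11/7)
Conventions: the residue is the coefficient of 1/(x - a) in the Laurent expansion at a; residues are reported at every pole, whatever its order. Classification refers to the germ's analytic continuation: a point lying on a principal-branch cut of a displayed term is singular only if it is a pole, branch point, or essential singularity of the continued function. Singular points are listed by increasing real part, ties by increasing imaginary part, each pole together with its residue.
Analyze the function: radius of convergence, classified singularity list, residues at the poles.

Denominator factor (x - 11/7): pole of order 1 at 11/7, modulus 11/7.
The radius of convergence is the smallest modulus among the singular points: 11/7.
At the order-1 pole 11/7 set g(x) = (x - (11/7))*f(x) = 1.
Simple pole: residue = g(a) at a = 11/7, which is 1.

Radius of convergence at 0: 11/7.
At 11/7: a pole of order 1; residue 1.


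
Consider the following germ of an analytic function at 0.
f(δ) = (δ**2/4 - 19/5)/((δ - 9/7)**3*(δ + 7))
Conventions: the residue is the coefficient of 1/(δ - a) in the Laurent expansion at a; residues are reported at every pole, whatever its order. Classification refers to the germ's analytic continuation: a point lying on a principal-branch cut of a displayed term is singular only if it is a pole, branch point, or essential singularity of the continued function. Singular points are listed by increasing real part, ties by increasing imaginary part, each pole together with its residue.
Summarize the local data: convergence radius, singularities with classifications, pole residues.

Denominator factor (δ - 9/7)^3: pole of order 3 at 9/7, modulus 9/7.
Denominator factor (δ + 7): pole of order 1 at -7, modulus 7.
The radius of convergence is the smallest modulus among the singular points: 9/7.
At the order-1 pole -7 set g(δ) = (δ - (-7))*f(δ) = (δ**2/4 - 19/5)/(δ - 9/7)**3.
Simple pole: residue = g(a) at a = -7, which is -57967/3902240.
At the order-3 pole 9/7 set g(δ) = (δ - (9/7))^3*f(δ) = (δ**2/4 - 19/5)/(δ + 7).
Order-3 pole: residue = g''(a)/2; g''(9/7) = 57967/1951120, so the residue is 57967/3902240.
List the singular points by increasing real part (a conjugate pair: the negative imaginary part first).

Radius of convergence at 0: 9/7.
At -7: a pole of order 1; residue -57967/3902240.
At 9/7: a pole of order 3; residue 57967/3902240.


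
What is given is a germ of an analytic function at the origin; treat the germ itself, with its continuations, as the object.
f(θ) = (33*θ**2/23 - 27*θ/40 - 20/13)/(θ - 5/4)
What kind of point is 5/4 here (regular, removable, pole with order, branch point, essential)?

The point is a pole of order 1.

The denominator factor θ - 5/4 vanishes at 5/4 and appears to the power 1; the numerator there equals -1343/9568, nonzero, and no other factor vanishes.
Hence a pole whose order is the multiplicity, 1.


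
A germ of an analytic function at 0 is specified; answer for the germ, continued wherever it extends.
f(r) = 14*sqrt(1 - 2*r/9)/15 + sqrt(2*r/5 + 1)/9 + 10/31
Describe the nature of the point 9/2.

The term (14/15)*sqrt(1 - r/(9/2)) has argument 1 - 9/2/(9/2) = 0 at 9/2: a square-root (algebraic, two-sheeted) branch point; the remaining terms are analytic or single-valued there.

The point is an algebraic (square-root) branch point.


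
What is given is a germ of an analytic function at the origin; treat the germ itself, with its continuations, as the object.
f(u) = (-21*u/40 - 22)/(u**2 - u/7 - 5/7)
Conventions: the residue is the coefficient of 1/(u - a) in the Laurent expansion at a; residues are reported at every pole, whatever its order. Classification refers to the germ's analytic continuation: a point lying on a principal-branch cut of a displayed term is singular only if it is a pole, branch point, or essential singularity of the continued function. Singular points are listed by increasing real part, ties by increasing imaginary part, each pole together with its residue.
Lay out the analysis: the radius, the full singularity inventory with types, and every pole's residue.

Denominator factor (u**2 - u/7 - 5/7): discriminant 141/49, real irrational roots 1/14 + (1/14)*sqrt(141) and 1/14 - (1/14)*sqrt(141); poles of order 1, moduli 1/14 + (1/14)*sqrt(141) and -1/14 + (1/14)*sqrt(141).
The radius of convergence is the smallest modulus among the singular points: -1/14 + (1/14)*sqrt(141).
The factor u**2 - u/7 - 5/7 splits as (u - a)(u - a') with a = 1/14 - (1/14)*sqrt(141), a' = 1/14 + (1/14)*sqrt(141). At the order-1 pole a set g(u) = (u - a)*f(u) = [-21*u/40 - 22] / (u - a').
Simple pole: residue = g(a) at a = 1/14 - (1/14)*sqrt(141), which is -21/80 + (12341/11280)*sqrt(141).
The factor u**2 - u/7 - 5/7 splits as (u - a)(u - a') with a = 1/14 + (1/14)*sqrt(141), a' = 1/14 - (1/14)*sqrt(141). At the order-1 pole a set g(u) = (u - a)*f(u) = [-21*u/40 - 22] / (u - a').
Simple pole: residue = g(a) at a = 1/14 + (1/14)*sqrt(141), which is -21/80 - (12341/11280)*sqrt(141).
List the singular points by increasing real part (a conjugate pair: the negative imaginary part first).

Radius of convergence at 0: -1/14 + (1/14)*sqrt(141).
At 1/14 - (1/14)*sqrt(141): a pole of order 1; residue -21/80 + (12341/11280)*sqrt(141).
At 1/14 + (1/14)*sqrt(141): a pole of order 1; residue -21/80 - (12341/11280)*sqrt(141).


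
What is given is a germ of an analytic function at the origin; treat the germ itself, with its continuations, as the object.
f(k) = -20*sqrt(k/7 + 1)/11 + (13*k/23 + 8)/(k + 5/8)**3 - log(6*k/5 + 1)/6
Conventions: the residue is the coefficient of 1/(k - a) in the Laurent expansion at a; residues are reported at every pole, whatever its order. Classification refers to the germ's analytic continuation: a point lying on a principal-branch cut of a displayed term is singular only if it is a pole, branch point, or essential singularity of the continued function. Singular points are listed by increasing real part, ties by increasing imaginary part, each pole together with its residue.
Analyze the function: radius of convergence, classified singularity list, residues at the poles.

Radius of convergence at 0: 5/8.
At -7: an algebraic (square-root) branch point.
At -5/6: a logarithmic branch point.
At -5/8: a pole of order 3; residue 0.

Denominator factor (k + 5/8)^3: pole of order 3 at -5/8, modulus 5/8.
Branch term (-1/6)*log(1 - k/(-5/6)): its argument vanishes at k = -5/6, a logarithmic branch point, modulus 5/6.
Branch term (-20/11)*sqrt(1 - k/(-7)): its argument vanishes at k = -7, a square-root branch point, modulus 7.
The radius of convergence is the smallest modulus among the singular points: 5/8.
The branch terms are analytic at -5/8 and contribute nothing to the residue; only the rational part matters.
At the order-3 pole -5/8 set g(k) = (k - (-5/8))^3*(rational part) = 13*k/23 + 8.
Order-3 pole: residue = g''(a)/2; g''(-5/8) = 0, so the residue is 0.
List the singular points by increasing real part (a conjugate pair: the negative imaginary part first).


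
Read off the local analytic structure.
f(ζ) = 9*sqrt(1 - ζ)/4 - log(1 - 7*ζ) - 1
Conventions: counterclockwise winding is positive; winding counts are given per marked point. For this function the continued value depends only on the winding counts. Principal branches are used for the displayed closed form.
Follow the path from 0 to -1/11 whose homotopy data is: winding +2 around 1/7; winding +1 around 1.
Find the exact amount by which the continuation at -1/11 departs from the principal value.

Continued minus principal equals (-(9/11)*sqrt(33)) - ((4)*pi)*i.

The rational part is single-valued and drops out of the difference; each branch term changes only by its own monodromy.
(9/4)*sqrt(1 - ζ/(1)): winding +1 is odd, the square root flips sign, contributing -2*(9/4)*sqrt(1 - (-1/11)/(1)) = -2*(9/4)*sqrt(12/11) = -(9/11)*sqrt(33).
(-1)*log(1 - ζ/(1/7)): each positive loop around 1/7 adds 2*pi*i to the log, so winding +2 contributes (-1)*(2)*2*pi*i = -(4)*pi*i.
Summing the contributions at ζ = -1/11 gives (-(9/11)*sqrt(33)) - ((4)*pi)*i.


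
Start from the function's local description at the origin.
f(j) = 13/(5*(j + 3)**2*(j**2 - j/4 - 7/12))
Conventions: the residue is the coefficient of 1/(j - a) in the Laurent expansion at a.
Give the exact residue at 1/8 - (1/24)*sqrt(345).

The residue is -117/1210 - (7761/695750)*sqrt(345).

The factor j**2 - j/4 - 7/12 splits as (j - a)(j - a') with a = 1/8 - (1/24)*sqrt(345), a' = 1/8 + (1/24)*sqrt(345). At the order-1 pole a set g(j) = (j - a)*f(j) = [13/(5*(j + 3)**2)] / (j - a').
Simple pole: residue = g(a) at a = 1/8 - (1/24)*sqrt(345), which is -117/1210 - (7761/695750)*sqrt(345).


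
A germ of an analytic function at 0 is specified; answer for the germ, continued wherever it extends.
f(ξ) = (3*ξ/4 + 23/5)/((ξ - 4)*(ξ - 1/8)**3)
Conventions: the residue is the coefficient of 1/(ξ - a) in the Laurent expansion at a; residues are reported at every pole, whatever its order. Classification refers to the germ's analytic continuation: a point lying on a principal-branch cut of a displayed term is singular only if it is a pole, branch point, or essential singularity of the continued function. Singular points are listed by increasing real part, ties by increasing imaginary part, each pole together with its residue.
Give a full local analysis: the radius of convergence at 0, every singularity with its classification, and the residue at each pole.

Radius of convergence at 0: 1/8.
At 1/8: a pole of order 3; residue -19456/148955.
At 4: a pole of order 1; residue 19456/148955.

Denominator factor (ξ - 4): pole of order 1 at 4, modulus 4.
Denominator factor (ξ - 1/8)^3: pole of order 3 at 1/8, modulus 1/8.
The radius of convergence is the smallest modulus among the singular points: 1/8.
At the order-3 pole 1/8 set g(ξ) = (ξ - (1/8))^3*f(ξ) = (3*ξ/4 + 23/5)/(ξ - 4).
Order-3 pole: residue = g''(a)/2; g''(1/8) = -38912/148955, so the residue is -19456/148955.
At the order-1 pole 4 set g(ξ) = (ξ - (4))*f(ξ) = (3*ξ/4 + 23/5)/(ξ - 1/8)**3.
Simple pole: residue = g(a) at a = 4, which is 19456/148955.
List the singular points by increasing real part (a conjugate pair: the negative imaginary part first).


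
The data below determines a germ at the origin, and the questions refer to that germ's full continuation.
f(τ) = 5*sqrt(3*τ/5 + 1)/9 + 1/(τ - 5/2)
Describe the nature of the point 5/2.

The point is a pole of order 1.

The denominator factor τ - 5/2 vanishes at 5/2 and appears to the power 1; the numerator there equals 1, nonzero, and no other factor vanishes.
The branch terms are analytic at this point.
Hence a pole whose order is the multiplicity, 1.


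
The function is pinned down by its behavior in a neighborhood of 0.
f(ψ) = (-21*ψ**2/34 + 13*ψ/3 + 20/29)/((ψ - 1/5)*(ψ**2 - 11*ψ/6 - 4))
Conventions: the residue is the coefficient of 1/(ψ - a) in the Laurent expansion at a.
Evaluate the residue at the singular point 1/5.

The residue is -113263/319957.

At the order-1 pole 1/5 set g(ψ) = (ψ - (1/5))*f(ψ) = (-21*ψ**2/34 + 13*ψ/3 + 20/29)/(ψ**2 - 11*ψ/6 - 4).
Simple pole: residue = g(a) at a = 1/5, which is -113263/319957.


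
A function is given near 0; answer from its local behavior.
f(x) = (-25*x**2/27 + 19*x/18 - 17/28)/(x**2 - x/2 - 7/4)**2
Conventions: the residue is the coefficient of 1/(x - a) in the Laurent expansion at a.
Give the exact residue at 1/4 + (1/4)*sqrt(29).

The factor x**2 - x/2 - 7/4 splits as (x - a)(x - a') with a = 1/4 + (1/4)*sqrt(29), a' = 1/4 - (1/4)*sqrt(29). At the order-2 pole a set g(x) = (x - a)^2*f(x) = [-25*x**2/27 + 19*x/18 - 17/28] / (x - a')^2.
Order-2 pole: residue = g'(a); g'(1/4 + (1/4)*sqrt(29)) = -(3862/158949)*sqrt(29), so the residue is -(3862/158949)*sqrt(29).

The residue is -(3862/158949)*sqrt(29).


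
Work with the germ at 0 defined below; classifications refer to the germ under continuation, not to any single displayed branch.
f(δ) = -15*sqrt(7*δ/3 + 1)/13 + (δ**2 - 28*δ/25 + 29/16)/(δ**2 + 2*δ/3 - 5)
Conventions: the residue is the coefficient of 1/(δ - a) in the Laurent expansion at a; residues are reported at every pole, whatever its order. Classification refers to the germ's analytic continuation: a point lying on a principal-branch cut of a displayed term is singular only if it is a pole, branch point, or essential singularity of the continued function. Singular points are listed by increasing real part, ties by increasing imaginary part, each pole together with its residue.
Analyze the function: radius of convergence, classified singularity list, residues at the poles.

Denominator factor (δ**2 + 2*δ/3 - 5): discriminant 184/9, real irrational roots -1/3 + (1/3)*sqrt(46) and -1/3 - (1/3)*sqrt(46); poles of order 1, moduli -1/3 + (1/3)*sqrt(46) and 1/3 + (1/3)*sqrt(46).
Branch term (-15/13)*sqrt(1 - δ/(-3/7)): its argument vanishes at δ = -3/7, a square-root branch point, modulus 3/7.
The radius of convergence is the smallest modulus among the singular points: 3/7.
The branch term is analytic at -1/3 - (1/3)*sqrt(46) and contributes nothing to the residue; only the rational part matters.
The factor δ**2 + 2*δ/3 - 5 splits as (δ - a)(δ - a') with a = -1/3 - (1/3)*sqrt(46), a' = -1/3 + (1/3)*sqrt(46). At the order-1 pole a set g(δ) = (δ - a)*(rational part) = [δ**2 - 28*δ/25 + 29/16] / (δ - a').
Simple pole: residue = g(a) at a = -1/3 - (1/3)*sqrt(46), which is -67/75 - (26669/110400)*sqrt(46).
The branch term is analytic at -1/3 + (1/3)*sqrt(46) and contributes nothing to the residue; only the rational part matters.
The factor δ**2 + 2*δ/3 - 5 splits as (δ - a)(δ - a') with a = -1/3 + (1/3)*sqrt(46), a' = -1/3 - (1/3)*sqrt(46). At the order-1 pole a set g(δ) = (δ - a)*(rational part) = [δ**2 - 28*δ/25 + 29/16] / (δ - a').
Simple pole: residue = g(a) at a = -1/3 + (1/3)*sqrt(46), which is -67/75 + (26669/110400)*sqrt(46).
List the singular points by increasing real part (a conjugate pair: the negative imaginary part first).

Radius of convergence at 0: 3/7.
At -1/3 - (1/3)*sqrt(46): a pole of order 1; residue -67/75 - (26669/110400)*sqrt(46).
At -3/7: an algebraic (square-root) branch point.
At -1/3 + (1/3)*sqrt(46): a pole of order 1; residue -67/75 + (26669/110400)*sqrt(46).
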